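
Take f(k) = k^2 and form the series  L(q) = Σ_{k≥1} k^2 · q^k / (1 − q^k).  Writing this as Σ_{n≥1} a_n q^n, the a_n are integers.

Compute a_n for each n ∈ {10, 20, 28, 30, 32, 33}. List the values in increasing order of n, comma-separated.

d|10:{10,5,2,1}  Σf=100+25+4+1=130
q^20  k|20↦f(k): 1:1 2:4 4:16 5:25 10:100 20:400  a_20=546
d|28:{1,2,4,7,14,28}  Σf=1+4+16+49+196+784=1050
[q^30] f(30)=900,f(15)=225,f(10)=100,f(6)=36,f(5)=25,f(3)=9,f(2)=4,f(1)=1 ⇒ 1300
d|32:{1,2,4,8,16,32}  Σf=1+4+16+64+256+1024=1365
q^33  k|33↦f(k): 1:1 3:9 11:121 33:1089  a_33=1220

130, 546, 1050, 1300, 1365, 1220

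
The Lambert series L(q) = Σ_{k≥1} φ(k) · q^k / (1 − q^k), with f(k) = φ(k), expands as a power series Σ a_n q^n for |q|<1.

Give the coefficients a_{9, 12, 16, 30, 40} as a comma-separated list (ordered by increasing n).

[q^9] φ(1)=1,φ(3)=2,φ(9)=6 ⇒ 9
d|12:{12,6,4,3,2,1}  Σφ=4+2+2+2+1+1=12
[q^16] φ(16)=8,φ(8)=4,φ(4)=2,φ(2)=1,φ(1)=1 ⇒ 16
[q^30] φ(1)=1,φ(2)=1,φ(3)=2,φ(5)=4,φ(6)=2,φ(10)=4,φ(15)=8,φ(30)=8 ⇒ 30
q^40  k|40↦φ(k): 1:1 2:1 4:2 5:4 8:4 10:4 20:8 40:16  a_40=40

9, 12, 16, 30, 40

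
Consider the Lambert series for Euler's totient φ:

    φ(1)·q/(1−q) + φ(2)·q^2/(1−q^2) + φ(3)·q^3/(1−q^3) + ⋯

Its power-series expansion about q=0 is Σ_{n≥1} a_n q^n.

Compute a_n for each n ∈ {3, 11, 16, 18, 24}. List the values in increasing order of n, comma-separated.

q^3  k|3↦φ(k): 3:2 1:1  a_3=3
[q^11] φ(1)=1,φ(11)=10 ⇒ 11
[q^16] φ(16)=8,φ(8)=4,φ(4)=2,φ(2)=1,φ(1)=1 ⇒ 16
n=18: 18·1 9·2 6·3 3·6 2·9 1·18  φ→[6+6+2+2+1+1]=18
n=24: 24·1 12·2 8·3 6·4 4·6 3·8 2·12 1·24  φ→[8+4+4+2+2+2+1+1]=24

3, 11, 16, 18, 24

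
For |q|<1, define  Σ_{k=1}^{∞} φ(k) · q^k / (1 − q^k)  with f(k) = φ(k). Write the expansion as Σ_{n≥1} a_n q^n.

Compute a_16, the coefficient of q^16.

d|16:{1,2,4,8,16}  Σφ=1+1+2+4+8=16

a_16 = 16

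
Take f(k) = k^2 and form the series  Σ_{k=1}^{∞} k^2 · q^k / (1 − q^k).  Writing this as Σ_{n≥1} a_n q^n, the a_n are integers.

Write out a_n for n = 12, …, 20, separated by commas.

[q^12] f(1)=1,f(2)=4,f(3)=9,f(4)=16,f(6)=36,f(12)=144 ⇒ 210
d|13:{13,1}  Σf=169+1=170
[q^14] f(14)=196,f(7)=49,f(2)=4,f(1)=1 ⇒ 250
d|15:{1,3,5,15}  Σf=1+9+25+225=260
[q^16] f(1)=1,f(2)=4,f(4)=16,f(8)=64,f(16)=256 ⇒ 341
[q^17] f(17)=289,f(1)=1 ⇒ 290
[q^18] f(1)=1,f(2)=4,f(3)=9,f(6)=36,f(9)=81,f(18)=324 ⇒ 455
n=19: 1·19 19·1  f→[1+361]=362
n=20: 1·20 2·10 4·5 5·4 10·2 20·1  f→[1+4+16+25+100+400]=546

210, 170, 250, 260, 341, 290, 455, 362, 546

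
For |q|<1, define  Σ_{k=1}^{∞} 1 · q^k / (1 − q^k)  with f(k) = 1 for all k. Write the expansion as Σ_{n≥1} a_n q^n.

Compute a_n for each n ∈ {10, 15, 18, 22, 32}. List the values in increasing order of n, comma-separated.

q^10  k|10↦f(k): 10:1 5:1 2:1 1:1  a_10=4
q^15  k|15↦f(k): 1:1 3:1 5:1 15:1  a_15=4
d|18:{1,2,3,6,9,18}  Σf=1+1+1+1+1+1=6
[q^22] f(22)=1,f(11)=1,f(2)=1,f(1)=1 ⇒ 4
[q^32] f(1)=1,f(2)=1,f(4)=1,f(8)=1,f(16)=1,f(32)=1 ⇒ 6

4, 4, 6, 4, 6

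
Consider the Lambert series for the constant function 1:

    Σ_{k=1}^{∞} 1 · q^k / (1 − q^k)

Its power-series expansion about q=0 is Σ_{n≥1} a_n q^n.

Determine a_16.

a_16 = 5

q^16  k|16↦f(k): 1:1 2:1 4:1 8:1 16:1  a_16=5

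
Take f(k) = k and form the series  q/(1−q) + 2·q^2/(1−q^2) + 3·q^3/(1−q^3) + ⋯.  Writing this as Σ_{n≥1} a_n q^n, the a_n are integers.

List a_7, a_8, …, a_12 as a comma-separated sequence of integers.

[q^7] f(1)=1,f(7)=7 ⇒ 8
d|8:{8,4,2,1}  Σf=8+4+2+1=15
n=9: 9·1 3·3 1·9  f→[9+3+1]=13
n=10: 1·10 2·5 5·2 10·1  f→[1+2+5+10]=18
n=11: 11·1 1·11  f→[11+1]=12
d|12:{12,6,4,3,2,1}  Σf=12+6+4+3+2+1=28

8, 15, 13, 18, 12, 28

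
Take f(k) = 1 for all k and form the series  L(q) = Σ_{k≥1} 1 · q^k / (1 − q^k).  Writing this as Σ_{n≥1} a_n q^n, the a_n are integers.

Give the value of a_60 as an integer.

n=60: 1·60 2·30 3·20 4·15 5·12 6·10 10·6 12·5 15·4 20·3 30·2 60·1  f→[1+1+1+1+1+1+1+1+1+1+1+1]=12

a_60 = 12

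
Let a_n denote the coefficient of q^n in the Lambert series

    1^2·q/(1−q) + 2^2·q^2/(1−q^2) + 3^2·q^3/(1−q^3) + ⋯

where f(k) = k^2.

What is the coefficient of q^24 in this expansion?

a_24 = 850

n=24: 24·1 12·2 8·3 6·4 4·6 3·8 2·12 1·24  f→[576+144+64+36+16+9+4+1]=850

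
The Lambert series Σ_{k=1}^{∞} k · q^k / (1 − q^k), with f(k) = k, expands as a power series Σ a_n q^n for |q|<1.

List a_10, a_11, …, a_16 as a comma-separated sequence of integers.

18, 12, 28, 14, 24, 24, 31

q^10  k|10↦f(k): 10:10 5:5 2:2 1:1  a_10=18
d|11:{11,1}  Σf=11+1=12
[q^12] f(1)=1,f(2)=2,f(3)=3,f(4)=4,f(6)=6,f(12)=12 ⇒ 28
q^13  k|13↦f(k): 13:13 1:1  a_13=14
[q^14] f(1)=1,f(2)=2,f(7)=7,f(14)=14 ⇒ 24
q^15  k|15↦f(k): 1:1 3:3 5:5 15:15  a_15=24
n=16: 1·16 2·8 4·4 8·2 16·1  f→[1+2+4+8+16]=31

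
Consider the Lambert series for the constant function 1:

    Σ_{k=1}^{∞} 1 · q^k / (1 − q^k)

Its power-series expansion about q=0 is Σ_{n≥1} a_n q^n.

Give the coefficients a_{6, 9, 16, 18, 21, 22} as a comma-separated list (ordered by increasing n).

n=6: 1·6 2·3 3·2 6·1  f→[1+1+1+1]=4
q^9  k|9↦f(k): 9:1 3:1 1:1  a_9=3
[q^16] f(1)=1,f(2)=1,f(4)=1,f(8)=1,f(16)=1 ⇒ 5
d|18:{18,9,6,3,2,1}  Σf=1+1+1+1+1+1=6
q^21  k|21↦f(k): 1:1 3:1 7:1 21:1  a_21=4
[q^22] f(22)=1,f(11)=1,f(2)=1,f(1)=1 ⇒ 4

4, 3, 5, 6, 4, 4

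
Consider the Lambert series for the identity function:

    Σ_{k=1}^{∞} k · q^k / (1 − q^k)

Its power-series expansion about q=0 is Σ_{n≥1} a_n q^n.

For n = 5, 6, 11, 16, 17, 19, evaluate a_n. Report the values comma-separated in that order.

6, 12, 12, 31, 18, 20

d|5:{1,5}  Σf=1+5=6
q^6  k|6↦f(k): 6:6 3:3 2:2 1:1  a_6=12
q^11  k|11↦f(k): 1:1 11:11  a_11=12
d|16:{16,8,4,2,1}  Σf=16+8+4+2+1=31
q^17  k|17↦f(k): 1:1 17:17  a_17=18
d|19:{19,1}  Σf=19+1=20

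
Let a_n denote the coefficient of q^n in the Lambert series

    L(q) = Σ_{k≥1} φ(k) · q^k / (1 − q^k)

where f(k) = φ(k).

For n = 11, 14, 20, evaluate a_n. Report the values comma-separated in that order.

[q^11] φ(11)=10,φ(1)=1 ⇒ 11
d|14:{1,2,7,14}  Σφ=1+1+6+6=14
d|20:{20,10,5,4,2,1}  Σφ=8+4+4+2+1+1=20

11, 14, 20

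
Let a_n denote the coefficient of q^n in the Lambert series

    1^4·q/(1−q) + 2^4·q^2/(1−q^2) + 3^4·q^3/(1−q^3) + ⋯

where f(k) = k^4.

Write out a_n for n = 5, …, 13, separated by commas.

626, 1394, 2402, 4369, 6643, 10642, 14642, 22386, 28562

d|5:{5,1}  Σf=625+1=626
q^6  k|6↦f(k): 1:1 2:16 3:81 6:1296  a_6=1394
n=7: 7·1 1·7  f→[2401+1]=2402
n=8: 8·1 4·2 2·4 1·8  f→[4096+256+16+1]=4369
[q^9] f(1)=1,f(3)=81,f(9)=6561 ⇒ 6643
[q^10] f(10)=10000,f(5)=625,f(2)=16,f(1)=1 ⇒ 10642
q^11  k|11↦f(k): 1:1 11:14641  a_11=14642
q^12  k|12↦f(k): 12:20736 6:1296 4:256 3:81 2:16 1:1  a_12=22386
q^13  k|13↦f(k): 1:1 13:28561  a_13=28562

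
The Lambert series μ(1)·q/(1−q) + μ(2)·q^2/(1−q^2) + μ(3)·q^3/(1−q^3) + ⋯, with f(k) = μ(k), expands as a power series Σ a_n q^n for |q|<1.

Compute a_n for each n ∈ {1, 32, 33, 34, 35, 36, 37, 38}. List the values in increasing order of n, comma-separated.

d|1:{1}  Σμ=1=1
q^32  k|32↦μ(k): 1:1 2:-1 4:0 8:0 16:0 32:0  a_32=0
d|33:{1,3,11,33}  Σμ=1+(-1)+(-1)+1=0
n=34: 1·34 2·17 17·2 34·1  μ→[1+(-1)+(-1)+1]=0
q^35  k|35↦μ(k): 35:1 7:-1 5:-1 1:1  a_35=0
q^36  k|36↦μ(k): 36:0 18:0 12:0 9:0 6:1 4:0 3:-1 2:-1 1:1  a_36=0
d|37:{37,1}  Σμ=(-1)+1=0
[q^38] μ(1)=1,μ(2)=-1,μ(19)=-1,μ(38)=1 ⇒ 0

1, 0, 0, 0, 0, 0, 0, 0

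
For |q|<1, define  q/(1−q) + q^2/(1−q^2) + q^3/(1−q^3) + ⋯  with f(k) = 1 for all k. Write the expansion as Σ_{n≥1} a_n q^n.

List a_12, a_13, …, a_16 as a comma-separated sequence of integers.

d|12:{1,2,3,4,6,12}  Σf=1+1+1+1+1+1=6
d|13:{13,1}  Σf=1+1=2
q^14  k|14↦f(k): 14:1 7:1 2:1 1:1  a_14=4
q^15  k|15↦f(k): 15:1 5:1 3:1 1:1  a_15=4
d|16:{16,8,4,2,1}  Σf=1+1+1+1+1=5

6, 2, 4, 4, 5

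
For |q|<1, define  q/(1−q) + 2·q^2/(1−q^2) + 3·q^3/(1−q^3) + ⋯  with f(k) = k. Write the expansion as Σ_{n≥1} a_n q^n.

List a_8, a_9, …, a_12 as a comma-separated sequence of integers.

15, 13, 18, 12, 28

q^8  k|8↦f(k): 8:8 4:4 2:2 1:1  a_8=15
n=9: 1·9 3·3 9·1  f→[1+3+9]=13
[q^10] f(1)=1,f(2)=2,f(5)=5,f(10)=10 ⇒ 18
[q^11] f(11)=11,f(1)=1 ⇒ 12
n=12: 12·1 6·2 4·3 3·4 2·6 1·12  f→[12+6+4+3+2+1]=28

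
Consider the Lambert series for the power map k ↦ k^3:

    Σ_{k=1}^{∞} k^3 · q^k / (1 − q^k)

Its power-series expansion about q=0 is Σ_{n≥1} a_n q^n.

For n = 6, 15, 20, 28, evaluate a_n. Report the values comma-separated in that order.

d|6:{6,3,2,1}  Σf=216+27+8+1=252
d|15:{15,5,3,1}  Σf=3375+125+27+1=3528
n=20: 20·1 10·2 5·4 4·5 2·10 1·20  f→[8000+1000+125+64+8+1]=9198
[q^28] f(28)=21952,f(14)=2744,f(7)=343,f(4)=64,f(2)=8,f(1)=1 ⇒ 25112

252, 3528, 9198, 25112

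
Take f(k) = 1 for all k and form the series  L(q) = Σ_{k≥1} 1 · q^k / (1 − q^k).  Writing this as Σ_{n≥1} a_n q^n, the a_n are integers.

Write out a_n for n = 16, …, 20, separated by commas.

5, 2, 6, 2, 6

[q^16] f(1)=1,f(2)=1,f(4)=1,f(8)=1,f(16)=1 ⇒ 5
q^17  k|17↦f(k): 17:1 1:1  a_17=2
q^18  k|18↦f(k): 1:1 2:1 3:1 6:1 9:1 18:1  a_18=6
n=19: 19·1 1·19  f→[1+1]=2
[q^20] f(1)=1,f(2)=1,f(4)=1,f(5)=1,f(10)=1,f(20)=1 ⇒ 6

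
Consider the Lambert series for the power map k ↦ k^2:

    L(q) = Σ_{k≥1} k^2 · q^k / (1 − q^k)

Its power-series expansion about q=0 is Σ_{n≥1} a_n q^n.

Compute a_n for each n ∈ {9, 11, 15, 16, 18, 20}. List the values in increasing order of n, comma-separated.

91, 122, 260, 341, 455, 546

n=9: 9·1 3·3 1·9  f→[81+9+1]=91
[q^11] f(11)=121,f(1)=1 ⇒ 122
n=15: 15·1 5·3 3·5 1·15  f→[225+25+9+1]=260
q^16  k|16↦f(k): 16:256 8:64 4:16 2:4 1:1  a_16=341
n=18: 1·18 2·9 3·6 6·3 9·2 18·1  f→[1+4+9+36+81+324]=455
[q^20] f(20)=400,f(10)=100,f(5)=25,f(4)=16,f(2)=4,f(1)=1 ⇒ 546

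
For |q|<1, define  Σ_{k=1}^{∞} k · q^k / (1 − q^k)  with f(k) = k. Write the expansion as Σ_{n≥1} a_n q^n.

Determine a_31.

a_31 = 32

q^31  k|31↦f(k): 31:31 1:1  a_31=32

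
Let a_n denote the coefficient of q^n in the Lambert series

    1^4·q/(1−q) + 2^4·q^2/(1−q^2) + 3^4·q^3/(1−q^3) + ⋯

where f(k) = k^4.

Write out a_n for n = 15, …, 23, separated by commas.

d|15:{1,3,5,15}  Σf=1+81+625+50625=51332
q^16  k|16↦f(k): 16:65536 8:4096 4:256 2:16 1:1  a_16=69905
[q^17] f(17)=83521,f(1)=1 ⇒ 83522
[q^18] f(1)=1,f(2)=16,f(3)=81,f(6)=1296,f(9)=6561,f(18)=104976 ⇒ 112931
n=19: 19·1 1·19  f→[130321+1]=130322
q^20  k|20↦f(k): 20:160000 10:10000 5:625 4:256 2:16 1:1  a_20=170898
[q^21] f(21)=194481,f(7)=2401,f(3)=81,f(1)=1 ⇒ 196964
q^22  k|22↦f(k): 22:234256 11:14641 2:16 1:1  a_22=248914
q^23  k|23↦f(k): 23:279841 1:1  a_23=279842

51332, 69905, 83522, 112931, 130322, 170898, 196964, 248914, 279842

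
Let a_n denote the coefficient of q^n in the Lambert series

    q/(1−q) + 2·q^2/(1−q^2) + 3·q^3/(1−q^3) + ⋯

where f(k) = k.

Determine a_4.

[q^4] f(1)=1,f(2)=2,f(4)=4 ⇒ 7

a_4 = 7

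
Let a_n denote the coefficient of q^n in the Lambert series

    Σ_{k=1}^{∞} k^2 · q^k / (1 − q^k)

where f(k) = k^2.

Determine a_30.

n=30: 30·1 15·2 10·3 6·5 5·6 3·10 2·15 1·30  f→[900+225+100+36+25+9+4+1]=1300

a_30 = 1300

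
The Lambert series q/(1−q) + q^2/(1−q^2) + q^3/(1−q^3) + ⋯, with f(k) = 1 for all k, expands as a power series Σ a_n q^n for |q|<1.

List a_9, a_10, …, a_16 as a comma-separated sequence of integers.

3, 4, 2, 6, 2, 4, 4, 5

q^9  k|9↦f(k): 9:1 3:1 1:1  a_9=3
n=10: 10·1 5·2 2·5 1·10  f→[1+1+1+1]=4
q^11  k|11↦f(k): 11:1 1:1  a_11=2
q^12  k|12↦f(k): 12:1 6:1 4:1 3:1 2:1 1:1  a_12=6
d|13:{1,13}  Σf=1+1=2
[q^14] f(1)=1,f(2)=1,f(7)=1,f(14)=1 ⇒ 4
q^15  k|15↦f(k): 15:1 5:1 3:1 1:1  a_15=4
[q^16] f(1)=1,f(2)=1,f(4)=1,f(8)=1,f(16)=1 ⇒ 5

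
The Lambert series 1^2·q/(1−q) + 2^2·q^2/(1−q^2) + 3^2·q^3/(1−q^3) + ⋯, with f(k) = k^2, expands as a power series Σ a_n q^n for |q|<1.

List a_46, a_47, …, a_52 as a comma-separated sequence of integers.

n=46: 46·1 23·2 2·23 1·46  f→[2116+529+4+1]=2650
[q^47] f(47)=2209,f(1)=1 ⇒ 2210
n=48: 48·1 24·2 16·3 12·4 8·6 6·8 4·12 3·16 2·24 1·48  f→[2304+576+256+144+64+36+16+9+4+1]=3410
q^49  k|49↦f(k): 49:2401 7:49 1:1  a_49=2451
n=50: 50·1 25·2 10·5 5·10 2·25 1·50  f→[2500+625+100+25+4+1]=3255
q^51  k|51↦f(k): 1:1 3:9 17:289 51:2601  a_51=2900
[q^52] f(52)=2704,f(26)=676,f(13)=169,f(4)=16,f(2)=4,f(1)=1 ⇒ 3570

2650, 2210, 3410, 2451, 3255, 2900, 3570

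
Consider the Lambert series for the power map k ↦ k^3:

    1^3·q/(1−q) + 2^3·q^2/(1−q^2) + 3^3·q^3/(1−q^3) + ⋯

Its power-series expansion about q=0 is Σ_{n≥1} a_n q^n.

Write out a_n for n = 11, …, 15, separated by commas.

q^11  k|11↦f(k): 11:1331 1:1  a_11=1332
q^12  k|12↦f(k): 12:1728 6:216 4:64 3:27 2:8 1:1  a_12=2044
q^13  k|13↦f(k): 1:1 13:2197  a_13=2198
q^14  k|14↦f(k): 14:2744 7:343 2:8 1:1  a_14=3096
d|15:{15,5,3,1}  Σf=3375+125+27+1=3528

1332, 2044, 2198, 3096, 3528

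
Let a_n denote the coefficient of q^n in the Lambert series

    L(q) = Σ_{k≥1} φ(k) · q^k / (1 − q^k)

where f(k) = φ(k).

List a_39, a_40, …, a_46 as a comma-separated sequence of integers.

q^39  k|39↦φ(k): 39:24 13:12 3:2 1:1  a_39=39
q^40  k|40↦φ(k): 1:1 2:1 4:2 5:4 8:4 10:4 20:8 40:16  a_40=40
[q^41] φ(41)=40,φ(1)=1 ⇒ 41
n=42: 1·42 2·21 3·14 6·7 7·6 14·3 21·2 42·1  φ→[1+1+2+2+6+6+12+12]=42
[q^43] φ(43)=42,φ(1)=1 ⇒ 43
[q^44] φ(44)=20,φ(22)=10,φ(11)=10,φ(4)=2,φ(2)=1,φ(1)=1 ⇒ 44
d|45:{1,3,5,9,15,45}  Σφ=1+2+4+6+8+24=45
d|46:{1,2,23,46}  Σφ=1+1+22+22=46

39, 40, 41, 42, 43, 44, 45, 46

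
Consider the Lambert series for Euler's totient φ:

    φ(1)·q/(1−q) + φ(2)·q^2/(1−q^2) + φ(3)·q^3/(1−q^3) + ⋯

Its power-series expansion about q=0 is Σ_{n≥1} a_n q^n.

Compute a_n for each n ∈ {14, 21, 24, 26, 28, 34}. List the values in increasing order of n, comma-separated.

q^14  k|14↦φ(k): 14:6 7:6 2:1 1:1  a_14=14
q^21  k|21↦φ(k): 21:12 7:6 3:2 1:1  a_21=21
[q^24] φ(24)=8,φ(12)=4,φ(8)=4,φ(6)=2,φ(4)=2,φ(3)=2,φ(2)=1,φ(1)=1 ⇒ 24
[q^26] φ(26)=12,φ(13)=12,φ(2)=1,φ(1)=1 ⇒ 26
q^28  k|28↦φ(k): 1:1 2:1 4:2 7:6 14:6 28:12  a_28=28
d|34:{1,2,17,34}  Σφ=1+1+16+16=34

14, 21, 24, 26, 28, 34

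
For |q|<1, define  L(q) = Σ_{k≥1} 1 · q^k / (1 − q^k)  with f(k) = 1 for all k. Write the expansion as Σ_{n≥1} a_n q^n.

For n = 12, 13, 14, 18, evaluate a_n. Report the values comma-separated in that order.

6, 2, 4, 6

q^12  k|12↦f(k): 1:1 2:1 3:1 4:1 6:1 12:1  a_12=6
d|13:{1,13}  Σf=1+1=2
n=14: 14·1 7·2 2·7 1·14  f→[1+1+1+1]=4
[q^18] f(18)=1,f(9)=1,f(6)=1,f(3)=1,f(2)=1,f(1)=1 ⇒ 6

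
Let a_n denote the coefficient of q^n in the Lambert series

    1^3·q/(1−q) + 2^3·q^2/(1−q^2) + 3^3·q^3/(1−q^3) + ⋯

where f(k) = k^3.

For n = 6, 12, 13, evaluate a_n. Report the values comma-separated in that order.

q^6  k|6↦f(k): 6:216 3:27 2:8 1:1  a_6=252
n=12: 12·1 6·2 4·3 3·4 2·6 1·12  f→[1728+216+64+27+8+1]=2044
[q^13] f(1)=1,f(13)=2197 ⇒ 2198

252, 2044, 2198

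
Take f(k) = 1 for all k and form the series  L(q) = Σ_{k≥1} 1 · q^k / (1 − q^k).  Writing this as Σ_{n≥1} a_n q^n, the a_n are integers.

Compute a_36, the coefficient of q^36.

a_36 = 9

n=36: 36·1 18·2 12·3 9·4 6·6 4·9 3·12 2·18 1·36  f→[1+1+1+1+1+1+1+1+1]=9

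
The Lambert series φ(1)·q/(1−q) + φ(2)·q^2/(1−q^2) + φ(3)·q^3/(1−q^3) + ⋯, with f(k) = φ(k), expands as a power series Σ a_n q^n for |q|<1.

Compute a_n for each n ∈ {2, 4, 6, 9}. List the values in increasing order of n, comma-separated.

d|2:{1,2}  Σφ=1+1=2
q^4  k|4↦φ(k): 1:1 2:1 4:2  a_4=4
[q^6] φ(6)=2,φ(3)=2,φ(2)=1,φ(1)=1 ⇒ 6
d|9:{1,3,9}  Σφ=1+2+6=9

2, 4, 6, 9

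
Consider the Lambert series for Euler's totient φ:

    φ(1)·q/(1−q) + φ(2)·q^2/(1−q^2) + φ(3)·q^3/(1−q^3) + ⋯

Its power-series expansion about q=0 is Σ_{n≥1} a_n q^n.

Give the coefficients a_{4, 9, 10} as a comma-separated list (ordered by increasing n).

n=4: 4·1 2·2 1·4  φ→[2+1+1]=4
n=9: 9·1 3·3 1·9  φ→[6+2+1]=9
q^10  k|10↦φ(k): 10:4 5:4 2:1 1:1  a_10=10

4, 9, 10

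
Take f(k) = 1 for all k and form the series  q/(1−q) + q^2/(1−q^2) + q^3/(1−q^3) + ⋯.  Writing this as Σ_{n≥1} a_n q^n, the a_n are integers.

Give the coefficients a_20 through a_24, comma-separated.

6, 4, 4, 2, 8

d|20:{20,10,5,4,2,1}  Σf=1+1+1+1+1+1=6
[q^21] f(21)=1,f(7)=1,f(3)=1,f(1)=1 ⇒ 4
[q^22] f(1)=1,f(2)=1,f(11)=1,f(22)=1 ⇒ 4
q^23  k|23↦f(k): 1:1 23:1  a_23=2
[q^24] f(24)=1,f(12)=1,f(8)=1,f(6)=1,f(4)=1,f(3)=1,f(2)=1,f(1)=1 ⇒ 8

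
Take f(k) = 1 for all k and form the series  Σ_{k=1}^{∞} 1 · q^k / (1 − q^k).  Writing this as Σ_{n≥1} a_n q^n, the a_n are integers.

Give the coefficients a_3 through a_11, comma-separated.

2, 3, 2, 4, 2, 4, 3, 4, 2

q^3  k|3↦f(k): 1:1 3:1  a_3=2
[q^4] f(4)=1,f(2)=1,f(1)=1 ⇒ 3
q^5  k|5↦f(k): 1:1 5:1  a_5=2
n=6: 1·6 2·3 3·2 6·1  f→[1+1+1+1]=4
[q^7] f(1)=1,f(7)=1 ⇒ 2
d|8:{1,2,4,8}  Σf=1+1+1+1=4
q^9  k|9↦f(k): 1:1 3:1 9:1  a_9=3
d|10:{1,2,5,10}  Σf=1+1+1+1=4
q^11  k|11↦f(k): 1:1 11:1  a_11=2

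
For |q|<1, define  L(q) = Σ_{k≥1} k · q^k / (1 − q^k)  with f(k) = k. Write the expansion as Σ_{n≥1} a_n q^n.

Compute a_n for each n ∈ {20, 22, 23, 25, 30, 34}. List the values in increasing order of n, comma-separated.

n=20: 20·1 10·2 5·4 4·5 2·10 1·20  f→[20+10+5+4+2+1]=42
n=22: 22·1 11·2 2·11 1·22  f→[22+11+2+1]=36
n=23: 1·23 23·1  f→[1+23]=24
n=25: 25·1 5·5 1·25  f→[25+5+1]=31
q^30  k|30↦f(k): 1:1 2:2 3:3 5:5 6:6 10:10 15:15 30:30  a_30=72
d|34:{34,17,2,1}  Σf=34+17+2+1=54

42, 36, 24, 31, 72, 54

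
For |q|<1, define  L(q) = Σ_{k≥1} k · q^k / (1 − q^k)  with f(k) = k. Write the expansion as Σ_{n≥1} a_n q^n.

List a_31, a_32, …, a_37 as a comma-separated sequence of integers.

q^31  k|31↦f(k): 31:31 1:1  a_31=32
q^32  k|32↦f(k): 32:32 16:16 8:8 4:4 2:2 1:1  a_32=63
d|33:{33,11,3,1}  Σf=33+11+3+1=48
[q^34] f(34)=34,f(17)=17,f(2)=2,f(1)=1 ⇒ 54
d|35:{1,5,7,35}  Σf=1+5+7+35=48
q^36  k|36↦f(k): 1:1 2:2 3:3 4:4 6:6 9:9 12:12 18:18 36:36  a_36=91
d|37:{1,37}  Σf=1+37=38

32, 63, 48, 54, 48, 91, 38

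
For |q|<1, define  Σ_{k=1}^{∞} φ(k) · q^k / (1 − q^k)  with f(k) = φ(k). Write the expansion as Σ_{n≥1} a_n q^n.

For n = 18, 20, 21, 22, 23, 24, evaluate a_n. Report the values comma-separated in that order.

q^18  k|18↦φ(k): 18:6 9:6 6:2 3:2 2:1 1:1  a_18=18
q^20  k|20↦φ(k): 1:1 2:1 4:2 5:4 10:4 20:8  a_20=20
[q^21] φ(21)=12,φ(7)=6,φ(3)=2,φ(1)=1 ⇒ 21
q^22  k|22↦φ(k): 22:10 11:10 2:1 1:1  a_22=22
d|23:{23,1}  Σφ=22+1=23
q^24  k|24↦φ(k): 1:1 2:1 3:2 4:2 6:2 8:4 12:4 24:8  a_24=24

18, 20, 21, 22, 23, 24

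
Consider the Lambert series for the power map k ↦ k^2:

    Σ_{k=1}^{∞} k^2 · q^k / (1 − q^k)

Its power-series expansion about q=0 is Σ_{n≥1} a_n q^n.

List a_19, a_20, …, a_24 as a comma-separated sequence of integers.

n=19: 1·19 19·1  f→[1+361]=362
q^20  k|20↦f(k): 1:1 2:4 4:16 5:25 10:100 20:400  a_20=546
q^21  k|21↦f(k): 1:1 3:9 7:49 21:441  a_21=500
q^22  k|22↦f(k): 1:1 2:4 11:121 22:484  a_22=610
q^23  k|23↦f(k): 1:1 23:529  a_23=530
q^24  k|24↦f(k): 1:1 2:4 3:9 4:16 6:36 8:64 12:144 24:576  a_24=850

362, 546, 500, 610, 530, 850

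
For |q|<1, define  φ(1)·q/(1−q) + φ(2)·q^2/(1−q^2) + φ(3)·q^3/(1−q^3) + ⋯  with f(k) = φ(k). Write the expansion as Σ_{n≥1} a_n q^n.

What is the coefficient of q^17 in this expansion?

[q^17] φ(17)=16,φ(1)=1 ⇒ 17

a_17 = 17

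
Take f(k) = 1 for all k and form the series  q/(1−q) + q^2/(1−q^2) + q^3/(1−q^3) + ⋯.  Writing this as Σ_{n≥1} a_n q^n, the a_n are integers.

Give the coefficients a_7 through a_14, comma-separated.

d|7:{7,1}  Σf=1+1=2
[q^8] f(8)=1,f(4)=1,f(2)=1,f(1)=1 ⇒ 4
q^9  k|9↦f(k): 9:1 3:1 1:1  a_9=3
n=10: 1·10 2·5 5·2 10·1  f→[1+1+1+1]=4
[q^11] f(1)=1,f(11)=1 ⇒ 2
q^12  k|12↦f(k): 1:1 2:1 3:1 4:1 6:1 12:1  a_12=6
n=13: 1·13 13·1  f→[1+1]=2
[q^14] f(14)=1,f(7)=1,f(2)=1,f(1)=1 ⇒ 4

2, 4, 3, 4, 2, 6, 2, 4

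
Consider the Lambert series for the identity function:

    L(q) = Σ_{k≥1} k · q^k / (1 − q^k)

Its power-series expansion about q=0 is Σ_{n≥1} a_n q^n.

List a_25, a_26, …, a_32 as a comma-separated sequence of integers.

31, 42, 40, 56, 30, 72, 32, 63

[q^25] f(1)=1,f(5)=5,f(25)=25 ⇒ 31
d|26:{26,13,2,1}  Σf=26+13+2+1=42
d|27:{1,3,9,27}  Σf=1+3+9+27=40
q^28  k|28↦f(k): 28:28 14:14 7:7 4:4 2:2 1:1  a_28=56
[q^29] f(29)=29,f(1)=1 ⇒ 30
n=30: 1·30 2·15 3·10 5·6 6·5 10·3 15·2 30·1  f→[1+2+3+5+6+10+15+30]=72
n=31: 31·1 1·31  f→[31+1]=32
q^32  k|32↦f(k): 1:1 2:2 4:4 8:8 16:16 32:32  a_32=63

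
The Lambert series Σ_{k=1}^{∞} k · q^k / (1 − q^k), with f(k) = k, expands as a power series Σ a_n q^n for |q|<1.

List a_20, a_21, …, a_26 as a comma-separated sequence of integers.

d|20:{20,10,5,4,2,1}  Σf=20+10+5+4+2+1=42
d|21:{1,3,7,21}  Σf=1+3+7+21=32
[q^22] f(22)=22,f(11)=11,f(2)=2,f(1)=1 ⇒ 36
n=23: 1·23 23·1  f→[1+23]=24
n=24: 1·24 2·12 3·8 4·6 6·4 8·3 12·2 24·1  f→[1+2+3+4+6+8+12+24]=60
n=25: 25·1 5·5 1·25  f→[25+5+1]=31
d|26:{26,13,2,1}  Σf=26+13+2+1=42

42, 32, 36, 24, 60, 31, 42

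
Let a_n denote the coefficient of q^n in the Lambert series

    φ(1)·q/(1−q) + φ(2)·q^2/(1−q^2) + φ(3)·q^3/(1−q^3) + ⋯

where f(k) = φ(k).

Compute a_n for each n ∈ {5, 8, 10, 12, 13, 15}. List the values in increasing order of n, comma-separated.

[q^5] φ(1)=1,φ(5)=4 ⇒ 5
q^8  k|8↦φ(k): 8:4 4:2 2:1 1:1  a_8=8
n=10: 10·1 5·2 2·5 1·10  φ→[4+4+1+1]=10
[q^12] φ(12)=4,φ(6)=2,φ(4)=2,φ(3)=2,φ(2)=1,φ(1)=1 ⇒ 12
q^13  k|13↦φ(k): 13:12 1:1  a_13=13
[q^15] φ(15)=8,φ(5)=4,φ(3)=2,φ(1)=1 ⇒ 15

5, 8, 10, 12, 13, 15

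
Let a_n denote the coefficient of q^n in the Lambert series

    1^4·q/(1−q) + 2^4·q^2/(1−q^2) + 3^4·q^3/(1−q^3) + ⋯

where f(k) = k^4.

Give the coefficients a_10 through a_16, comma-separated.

10642, 14642, 22386, 28562, 40834, 51332, 69905

[q^10] f(1)=1,f(2)=16,f(5)=625,f(10)=10000 ⇒ 10642
d|11:{1,11}  Σf=1+14641=14642
n=12: 1·12 2·6 3·4 4·3 6·2 12·1  f→[1+16+81+256+1296+20736]=22386
q^13  k|13↦f(k): 1:1 13:28561  a_13=28562
d|14:{14,7,2,1}  Σf=38416+2401+16+1=40834
n=15: 15·1 5·3 3·5 1·15  f→[50625+625+81+1]=51332
d|16:{1,2,4,8,16}  Σf=1+16+256+4096+65536=69905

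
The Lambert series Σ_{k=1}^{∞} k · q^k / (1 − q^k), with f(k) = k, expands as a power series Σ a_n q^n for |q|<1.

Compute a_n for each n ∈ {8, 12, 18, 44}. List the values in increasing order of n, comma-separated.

q^8  k|8↦f(k): 1:1 2:2 4:4 8:8  a_8=15
d|12:{12,6,4,3,2,1}  Σf=12+6+4+3+2+1=28
[q^18] f(18)=18,f(9)=9,f(6)=6,f(3)=3,f(2)=2,f(1)=1 ⇒ 39
n=44: 44·1 22·2 11·4 4·11 2·22 1·44  f→[44+22+11+4+2+1]=84

15, 28, 39, 84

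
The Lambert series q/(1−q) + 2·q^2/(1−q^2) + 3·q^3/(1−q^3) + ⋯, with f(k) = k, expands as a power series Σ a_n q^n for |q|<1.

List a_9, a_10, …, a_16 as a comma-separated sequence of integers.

13, 18, 12, 28, 14, 24, 24, 31

d|9:{9,3,1}  Σf=9+3+1=13
q^10  k|10↦f(k): 10:10 5:5 2:2 1:1  a_10=18
n=11: 11·1 1·11  f→[11+1]=12
d|12:{1,2,3,4,6,12}  Σf=1+2+3+4+6+12=28
d|13:{1,13}  Σf=1+13=14
n=14: 1·14 2·7 7·2 14·1  f→[1+2+7+14]=24
n=15: 1·15 3·5 5·3 15·1  f→[1+3+5+15]=24
d|16:{16,8,4,2,1}  Σf=16+8+4+2+1=31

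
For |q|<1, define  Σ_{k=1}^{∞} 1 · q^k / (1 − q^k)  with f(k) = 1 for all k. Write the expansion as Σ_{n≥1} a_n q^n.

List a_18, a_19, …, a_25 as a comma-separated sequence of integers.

d|18:{18,9,6,3,2,1}  Σf=1+1+1+1+1+1=6
d|19:{1,19}  Σf=1+1=2
[q^20] f(1)=1,f(2)=1,f(4)=1,f(5)=1,f(10)=1,f(20)=1 ⇒ 6
d|21:{1,3,7,21}  Σf=1+1+1+1=4
d|22:{1,2,11,22}  Σf=1+1+1+1=4
q^23  k|23↦f(k): 23:1 1:1  a_23=2
q^24  k|24↦f(k): 1:1 2:1 3:1 4:1 6:1 8:1 12:1 24:1  a_24=8
q^25  k|25↦f(k): 25:1 5:1 1:1  a_25=3

6, 2, 6, 4, 4, 2, 8, 3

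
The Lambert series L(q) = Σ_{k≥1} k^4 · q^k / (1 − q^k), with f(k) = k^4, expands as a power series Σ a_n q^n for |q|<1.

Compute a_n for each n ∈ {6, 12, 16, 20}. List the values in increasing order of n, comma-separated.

n=6: 1·6 2·3 3·2 6·1  f→[1+16+81+1296]=1394
[q^12] f(1)=1,f(2)=16,f(3)=81,f(4)=256,f(6)=1296,f(12)=20736 ⇒ 22386
q^16  k|16↦f(k): 1:1 2:16 4:256 8:4096 16:65536  a_16=69905
q^20  k|20↦f(k): 1:1 2:16 4:256 5:625 10:10000 20:160000  a_20=170898

1394, 22386, 69905, 170898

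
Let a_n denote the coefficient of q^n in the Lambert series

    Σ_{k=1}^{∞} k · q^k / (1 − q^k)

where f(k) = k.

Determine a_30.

d|30:{30,15,10,6,5,3,2,1}  Σf=30+15+10+6+5+3+2+1=72

a_30 = 72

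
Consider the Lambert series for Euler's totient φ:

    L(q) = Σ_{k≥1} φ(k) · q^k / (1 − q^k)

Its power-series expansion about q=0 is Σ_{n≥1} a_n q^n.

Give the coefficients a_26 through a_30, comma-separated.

n=26: 26·1 13·2 2·13 1·26  φ→[12+12+1+1]=26
q^27  k|27↦φ(k): 1:1 3:2 9:6 27:18  a_27=27
[q^28] φ(28)=12,φ(14)=6,φ(7)=6,φ(4)=2,φ(2)=1,φ(1)=1 ⇒ 28
n=29: 1·29 29·1  φ→[1+28]=29
[q^30] φ(30)=8,φ(15)=8,φ(10)=4,φ(6)=2,φ(5)=4,φ(3)=2,φ(2)=1,φ(1)=1 ⇒ 30

26, 27, 28, 29, 30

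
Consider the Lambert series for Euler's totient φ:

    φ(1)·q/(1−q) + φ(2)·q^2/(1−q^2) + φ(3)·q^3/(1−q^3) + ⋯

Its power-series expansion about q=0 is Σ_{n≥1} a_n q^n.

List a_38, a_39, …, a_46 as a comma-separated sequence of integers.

q^38  k|38↦φ(k): 38:18 19:18 2:1 1:1  a_38=38
[q^39] φ(1)=1,φ(3)=2,φ(13)=12,φ(39)=24 ⇒ 39
n=40: 1·40 2·20 4·10 5·8 8·5 10·4 20·2 40·1  φ→[1+1+2+4+4+4+8+16]=40
n=41: 41·1 1·41  φ→[40+1]=41
q^42  k|42↦φ(k): 1:1 2:1 3:2 6:2 7:6 14:6 21:12 42:12  a_42=42
n=43: 1·43 43·1  φ→[1+42]=43
[q^44] φ(1)=1,φ(2)=1,φ(4)=2,φ(11)=10,φ(22)=10,φ(44)=20 ⇒ 44
d|45:{1,3,5,9,15,45}  Σφ=1+2+4+6+8+24=45
n=46: 1·46 2·23 23·2 46·1  φ→[1+1+22+22]=46

38, 39, 40, 41, 42, 43, 44, 45, 46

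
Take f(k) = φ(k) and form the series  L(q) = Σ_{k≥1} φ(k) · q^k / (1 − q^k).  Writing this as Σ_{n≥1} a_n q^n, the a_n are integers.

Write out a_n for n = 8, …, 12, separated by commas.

[q^8] φ(1)=1,φ(2)=1,φ(4)=2,φ(8)=4 ⇒ 8
n=9: 1·9 3·3 9·1  φ→[1+2+6]=9
q^10  k|10↦φ(k): 1:1 2:1 5:4 10:4  a_10=10
n=11: 11·1 1·11  φ→[10+1]=11
q^12  k|12↦φ(k): 12:4 6:2 4:2 3:2 2:1 1:1  a_12=12

8, 9, 10, 11, 12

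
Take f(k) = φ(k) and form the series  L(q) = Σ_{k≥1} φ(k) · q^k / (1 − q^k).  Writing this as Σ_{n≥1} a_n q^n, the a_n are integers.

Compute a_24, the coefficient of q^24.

[q^24] φ(1)=1,φ(2)=1,φ(3)=2,φ(4)=2,φ(6)=2,φ(8)=4,φ(12)=4,φ(24)=8 ⇒ 24

a_24 = 24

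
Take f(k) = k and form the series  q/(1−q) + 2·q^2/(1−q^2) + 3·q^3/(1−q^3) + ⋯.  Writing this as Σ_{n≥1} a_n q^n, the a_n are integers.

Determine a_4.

a_4 = 7

d|4:{1,2,4}  Σf=1+2+4=7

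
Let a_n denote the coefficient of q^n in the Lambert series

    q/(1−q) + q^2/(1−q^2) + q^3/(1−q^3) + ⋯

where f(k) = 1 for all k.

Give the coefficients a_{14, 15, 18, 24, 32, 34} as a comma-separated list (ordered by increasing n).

[q^14] f(14)=1,f(7)=1,f(2)=1,f(1)=1 ⇒ 4
n=15: 1·15 3·5 5·3 15·1  f→[1+1+1+1]=4
d|18:{1,2,3,6,9,18}  Σf=1+1+1+1+1+1=6
n=24: 1·24 2·12 3·8 4·6 6·4 8·3 12·2 24·1  f→[1+1+1+1+1+1+1+1]=8
d|32:{1,2,4,8,16,32}  Σf=1+1+1+1+1+1=6
[q^34] f(34)=1,f(17)=1,f(2)=1,f(1)=1 ⇒ 4

4, 4, 6, 8, 6, 4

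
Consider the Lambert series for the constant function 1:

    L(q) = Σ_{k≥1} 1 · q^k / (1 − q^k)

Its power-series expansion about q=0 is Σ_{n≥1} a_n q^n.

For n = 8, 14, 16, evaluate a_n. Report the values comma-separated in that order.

q^8  k|8↦f(k): 1:1 2:1 4:1 8:1  a_8=4
q^14  k|14↦f(k): 1:1 2:1 7:1 14:1  a_14=4
d|16:{1,2,4,8,16}  Σf=1+1+1+1+1=5

4, 4, 5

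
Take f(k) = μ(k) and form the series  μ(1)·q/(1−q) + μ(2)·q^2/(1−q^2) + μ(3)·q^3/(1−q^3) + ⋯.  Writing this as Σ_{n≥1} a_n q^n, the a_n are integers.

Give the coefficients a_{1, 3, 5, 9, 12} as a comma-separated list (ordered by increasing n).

n=1: 1·1  μ→[1]=1
n=3: 3·1 1·3  μ→[(-1)+1]=0
d|5:{5,1}  Σμ=(-1)+1=0
[q^9] μ(9)=0,μ(3)=-1,μ(1)=1 ⇒ 0
[q^12] μ(1)=1,μ(2)=-1,μ(3)=-1,μ(4)=0,μ(6)=1,μ(12)=0 ⇒ 0

1, 0, 0, 0, 0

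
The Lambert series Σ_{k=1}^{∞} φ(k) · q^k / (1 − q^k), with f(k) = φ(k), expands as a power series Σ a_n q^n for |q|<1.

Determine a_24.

d|24:{1,2,3,4,6,8,12,24}  Σφ=1+1+2+2+2+4+4+8=24

a_24 = 24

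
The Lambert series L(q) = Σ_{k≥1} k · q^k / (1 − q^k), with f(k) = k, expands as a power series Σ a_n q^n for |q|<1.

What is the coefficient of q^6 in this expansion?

q^6  k|6↦f(k): 1:1 2:2 3:3 6:6  a_6=12

a_6 = 12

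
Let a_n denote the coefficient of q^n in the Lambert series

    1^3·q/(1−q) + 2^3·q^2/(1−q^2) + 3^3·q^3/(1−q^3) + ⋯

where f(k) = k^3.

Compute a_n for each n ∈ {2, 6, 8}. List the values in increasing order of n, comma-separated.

9, 252, 585

n=2: 2·1 1·2  f→[8+1]=9
d|6:{1,2,3,6}  Σf=1+8+27+216=252
n=8: 1·8 2·4 4·2 8·1  f→[1+8+64+512]=585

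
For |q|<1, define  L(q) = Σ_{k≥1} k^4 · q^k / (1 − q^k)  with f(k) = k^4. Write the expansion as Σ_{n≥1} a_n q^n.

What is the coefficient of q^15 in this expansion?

[q^15] f(15)=50625,f(5)=625,f(3)=81,f(1)=1 ⇒ 51332

a_15 = 51332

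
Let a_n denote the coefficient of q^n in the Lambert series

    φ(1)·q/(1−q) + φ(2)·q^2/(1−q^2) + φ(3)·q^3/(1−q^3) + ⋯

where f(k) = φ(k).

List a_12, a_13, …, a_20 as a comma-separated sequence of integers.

d|12:{12,6,4,3,2,1}  Σφ=4+2+2+2+1+1=12
d|13:{1,13}  Σφ=1+12=13
n=14: 1·14 2·7 7·2 14·1  φ→[1+1+6+6]=14
d|15:{15,5,3,1}  Σφ=8+4+2+1=15
n=16: 1·16 2·8 4·4 8·2 16·1  φ→[1+1+2+4+8]=16
n=17: 1·17 17·1  φ→[1+16]=17
n=18: 18·1 9·2 6·3 3·6 2·9 1·18  φ→[6+6+2+2+1+1]=18
d|19:{1,19}  Σφ=1+18=19
q^20  k|20↦φ(k): 1:1 2:1 4:2 5:4 10:4 20:8  a_20=20

12, 13, 14, 15, 16, 17, 18, 19, 20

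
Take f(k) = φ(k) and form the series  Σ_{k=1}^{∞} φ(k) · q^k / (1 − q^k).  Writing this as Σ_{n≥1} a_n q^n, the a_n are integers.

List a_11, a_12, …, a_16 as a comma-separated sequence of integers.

q^11  k|11↦φ(k): 11:10 1:1  a_11=11
q^12  k|12↦φ(k): 12:4 6:2 4:2 3:2 2:1 1:1  a_12=12
[q^13] φ(1)=1,φ(13)=12 ⇒ 13
d|14:{1,2,7,14}  Σφ=1+1+6+6=14
n=15: 1·15 3·5 5·3 15·1  φ→[1+2+4+8]=15
d|16:{16,8,4,2,1}  Σφ=8+4+2+1+1=16

11, 12, 13, 14, 15, 16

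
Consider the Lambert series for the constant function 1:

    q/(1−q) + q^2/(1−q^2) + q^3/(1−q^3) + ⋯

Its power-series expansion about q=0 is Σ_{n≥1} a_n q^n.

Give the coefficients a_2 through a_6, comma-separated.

2, 2, 3, 2, 4

d|2:{2,1}  Σf=1+1=2
q^3  k|3↦f(k): 3:1 1:1  a_3=2
d|4:{1,2,4}  Σf=1+1+1=3
n=5: 1·5 5·1  f→[1+1]=2
n=6: 6·1 3·2 2·3 1·6  f→[1+1+1+1]=4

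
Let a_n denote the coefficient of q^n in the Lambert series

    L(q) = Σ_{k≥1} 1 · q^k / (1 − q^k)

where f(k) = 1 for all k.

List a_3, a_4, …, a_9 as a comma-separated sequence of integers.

2, 3, 2, 4, 2, 4, 3

d|3:{3,1}  Σf=1+1=2
n=4: 1·4 2·2 4·1  f→[1+1+1]=3
d|5:{5,1}  Σf=1+1=2
[q^6] f(6)=1,f(3)=1,f(2)=1,f(1)=1 ⇒ 4
n=7: 1·7 7·1  f→[1+1]=2
q^8  k|8↦f(k): 1:1 2:1 4:1 8:1  a_8=4
n=9: 1·9 3·3 9·1  f→[1+1+1]=3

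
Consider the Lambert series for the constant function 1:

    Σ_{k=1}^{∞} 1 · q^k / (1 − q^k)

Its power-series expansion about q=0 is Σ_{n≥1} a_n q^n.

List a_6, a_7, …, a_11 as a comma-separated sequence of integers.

d|6:{6,3,2,1}  Σf=1+1+1+1=4
n=7: 7·1 1·7  f→[1+1]=2
d|8:{8,4,2,1}  Σf=1+1+1+1=4
q^9  k|9↦f(k): 9:1 3:1 1:1  a_9=3
q^10  k|10↦f(k): 1:1 2:1 5:1 10:1  a_10=4
q^11  k|11↦f(k): 1:1 11:1  a_11=2

4, 2, 4, 3, 4, 2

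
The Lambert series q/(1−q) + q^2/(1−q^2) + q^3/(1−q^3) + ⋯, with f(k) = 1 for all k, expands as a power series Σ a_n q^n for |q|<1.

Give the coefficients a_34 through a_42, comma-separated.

4, 4, 9, 2, 4, 4, 8, 2, 8

[q^34] f(34)=1,f(17)=1,f(2)=1,f(1)=1 ⇒ 4
n=35: 1·35 5·7 7·5 35·1  f→[1+1+1+1]=4
n=36: 1·36 2·18 3·12 4·9 6·6 9·4 12·3 18·2 36·1  f→[1+1+1+1+1+1+1+1+1]=9
d|37:{37,1}  Σf=1+1=2
d|38:{38,19,2,1}  Σf=1+1+1+1=4
[q^39] f(39)=1,f(13)=1,f(3)=1,f(1)=1 ⇒ 4
q^40  k|40↦f(k): 1:1 2:1 4:1 5:1 8:1 10:1 20:1 40:1  a_40=8
n=41: 1·41 41·1  f→[1+1]=2
d|42:{1,2,3,6,7,14,21,42}  Σf=1+1+1+1+1+1+1+1=8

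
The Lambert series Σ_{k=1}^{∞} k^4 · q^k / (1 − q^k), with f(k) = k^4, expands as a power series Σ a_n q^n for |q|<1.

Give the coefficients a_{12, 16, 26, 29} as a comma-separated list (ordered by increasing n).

22386, 69905, 485554, 707282

d|12:{1,2,3,4,6,12}  Σf=1+16+81+256+1296+20736=22386
d|16:{16,8,4,2,1}  Σf=65536+4096+256+16+1=69905
q^26  k|26↦f(k): 26:456976 13:28561 2:16 1:1  a_26=485554
n=29: 1·29 29·1  f→[1+707281]=707282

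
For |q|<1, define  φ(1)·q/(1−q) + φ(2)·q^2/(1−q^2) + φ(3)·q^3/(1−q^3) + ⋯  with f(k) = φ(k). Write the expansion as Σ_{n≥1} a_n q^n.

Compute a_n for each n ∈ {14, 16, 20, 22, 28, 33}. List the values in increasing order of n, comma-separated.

d|14:{1,2,7,14}  Σφ=1+1+6+6=14
d|16:{1,2,4,8,16}  Σφ=1+1+2+4+8=16
d|20:{20,10,5,4,2,1}  Σφ=8+4+4+2+1+1=20
[q^22] φ(22)=10,φ(11)=10,φ(2)=1,φ(1)=1 ⇒ 22
q^28  k|28↦φ(k): 1:1 2:1 4:2 7:6 14:6 28:12  a_28=28
n=33: 33·1 11·3 3·11 1·33  φ→[20+10+2+1]=33

14, 16, 20, 22, 28, 33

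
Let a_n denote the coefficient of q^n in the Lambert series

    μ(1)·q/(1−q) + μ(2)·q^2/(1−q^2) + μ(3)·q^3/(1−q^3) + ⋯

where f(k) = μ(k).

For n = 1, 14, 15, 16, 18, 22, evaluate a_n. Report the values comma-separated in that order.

1, 0, 0, 0, 0, 0

d|1:{1}  Σμ=1=1
[q^14] μ(1)=1,μ(2)=-1,μ(7)=-1,μ(14)=1 ⇒ 0
[q^15] μ(1)=1,μ(3)=-1,μ(5)=-1,μ(15)=1 ⇒ 0
d|16:{16,8,4,2,1}  Σμ=0+0+0+(-1)+1=0
n=18: 1·18 2·9 3·6 6·3 9·2 18·1  μ→[1+(-1)+(-1)+1+0+0]=0
d|22:{1,2,11,22}  Σμ=1+(-1)+(-1)+1=0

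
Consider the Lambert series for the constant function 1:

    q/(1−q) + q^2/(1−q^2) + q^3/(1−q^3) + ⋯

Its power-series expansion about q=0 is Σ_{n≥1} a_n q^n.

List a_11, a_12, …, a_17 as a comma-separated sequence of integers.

2, 6, 2, 4, 4, 5, 2

q^11  k|11↦f(k): 11:1 1:1  a_11=2
n=12: 1·12 2·6 3·4 4·3 6·2 12·1  f→[1+1+1+1+1+1]=6
q^13  k|13↦f(k): 13:1 1:1  a_13=2
n=14: 1·14 2·7 7·2 14·1  f→[1+1+1+1]=4
n=15: 15·1 5·3 3·5 1·15  f→[1+1+1+1]=4
q^16  k|16↦f(k): 1:1 2:1 4:1 8:1 16:1  a_16=5
[q^17] f(17)=1,f(1)=1 ⇒ 2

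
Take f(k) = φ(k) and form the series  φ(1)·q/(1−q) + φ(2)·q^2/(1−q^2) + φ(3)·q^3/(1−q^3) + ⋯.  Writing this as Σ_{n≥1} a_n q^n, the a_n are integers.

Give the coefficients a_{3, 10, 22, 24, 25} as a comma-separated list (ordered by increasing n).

n=3: 1·3 3·1  φ→[1+2]=3
q^10  k|10↦φ(k): 10:4 5:4 2:1 1:1  a_10=10
n=22: 22·1 11·2 2·11 1·22  φ→[10+10+1+1]=22
[q^24] φ(1)=1,φ(2)=1,φ(3)=2,φ(4)=2,φ(6)=2,φ(8)=4,φ(12)=4,φ(24)=8 ⇒ 24
q^25  k|25↦φ(k): 25:20 5:4 1:1  a_25=25

3, 10, 22, 24, 25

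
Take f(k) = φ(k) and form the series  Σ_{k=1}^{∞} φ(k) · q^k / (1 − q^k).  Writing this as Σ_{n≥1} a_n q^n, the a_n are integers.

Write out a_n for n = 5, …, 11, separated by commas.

d|5:{5,1}  Σφ=4+1=5
[q^6] φ(1)=1,φ(2)=1,φ(3)=2,φ(6)=2 ⇒ 6
[q^7] φ(7)=6,φ(1)=1 ⇒ 7
n=8: 8·1 4·2 2·4 1·8  φ→[4+2+1+1]=8
n=9: 1·9 3·3 9·1  φ→[1+2+6]=9
n=10: 1·10 2·5 5·2 10·1  φ→[1+1+4+4]=10
[q^11] φ(11)=10,φ(1)=1 ⇒ 11

5, 6, 7, 8, 9, 10, 11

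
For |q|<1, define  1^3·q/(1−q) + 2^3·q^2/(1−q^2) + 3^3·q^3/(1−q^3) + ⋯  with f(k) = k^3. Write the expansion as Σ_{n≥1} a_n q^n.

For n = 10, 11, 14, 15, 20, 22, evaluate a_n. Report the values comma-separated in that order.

[q^10] f(10)=1000,f(5)=125,f(2)=8,f(1)=1 ⇒ 1134
n=11: 11·1 1·11  f→[1331+1]=1332
q^14  k|14↦f(k): 1:1 2:8 7:343 14:2744  a_14=3096
q^15  k|15↦f(k): 1:1 3:27 5:125 15:3375  a_15=3528
d|20:{1,2,4,5,10,20}  Σf=1+8+64+125+1000+8000=9198
q^22  k|22↦f(k): 1:1 2:8 11:1331 22:10648  a_22=11988

1134, 1332, 3096, 3528, 9198, 11988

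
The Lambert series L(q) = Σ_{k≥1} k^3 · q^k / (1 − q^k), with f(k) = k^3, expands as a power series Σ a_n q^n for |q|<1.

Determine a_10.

n=10: 1·10 2·5 5·2 10·1  f→[1+8+125+1000]=1134

a_10 = 1134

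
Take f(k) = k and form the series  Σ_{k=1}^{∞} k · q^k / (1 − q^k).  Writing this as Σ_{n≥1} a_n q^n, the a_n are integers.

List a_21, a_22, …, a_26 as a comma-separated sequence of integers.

[q^21] f(21)=21,f(7)=7,f(3)=3,f(1)=1 ⇒ 32
[q^22] f(22)=22,f(11)=11,f(2)=2,f(1)=1 ⇒ 36
[q^23] f(1)=1,f(23)=23 ⇒ 24
[q^24] f(1)=1,f(2)=2,f(3)=3,f(4)=4,f(6)=6,f(8)=8,f(12)=12,f(24)=24 ⇒ 60
q^25  k|25↦f(k): 25:25 5:5 1:1  a_25=31
d|26:{26,13,2,1}  Σf=26+13+2+1=42

32, 36, 24, 60, 31, 42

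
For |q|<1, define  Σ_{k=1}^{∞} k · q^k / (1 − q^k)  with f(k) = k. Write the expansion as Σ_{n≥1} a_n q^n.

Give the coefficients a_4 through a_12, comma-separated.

d|4:{4,2,1}  Σf=4+2+1=7
n=5: 1·5 5·1  f→[1+5]=6
q^6  k|6↦f(k): 1:1 2:2 3:3 6:6  a_6=12
[q^7] f(1)=1,f(7)=7 ⇒ 8
n=8: 8·1 4·2 2·4 1·8  f→[8+4+2+1]=15
[q^9] f(1)=1,f(3)=3,f(9)=9 ⇒ 13
d|10:{10,5,2,1}  Σf=10+5+2+1=18
[q^11] f(11)=11,f(1)=1 ⇒ 12
[q^12] f(1)=1,f(2)=2,f(3)=3,f(4)=4,f(6)=6,f(12)=12 ⇒ 28

7, 6, 12, 8, 15, 13, 18, 12, 28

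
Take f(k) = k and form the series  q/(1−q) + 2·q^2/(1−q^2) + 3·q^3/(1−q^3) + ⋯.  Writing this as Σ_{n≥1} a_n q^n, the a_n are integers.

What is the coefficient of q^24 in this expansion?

a_24 = 60

[q^24] f(1)=1,f(2)=2,f(3)=3,f(4)=4,f(6)=6,f(8)=8,f(12)=12,f(24)=24 ⇒ 60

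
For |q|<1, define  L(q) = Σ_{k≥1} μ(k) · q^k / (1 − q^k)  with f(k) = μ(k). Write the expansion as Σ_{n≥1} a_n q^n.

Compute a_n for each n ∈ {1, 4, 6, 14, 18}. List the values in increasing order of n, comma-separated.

[q^1] μ(1)=1 ⇒ 1
n=4: 1·4 2·2 4·1  μ→[1+(-1)+0]=0
d|6:{6,3,2,1}  Σμ=1+(-1)+(-1)+1=0
n=14: 1·14 2·7 7·2 14·1  μ→[1+(-1)+(-1)+1]=0
q^18  k|18↦μ(k): 18:0 9:0 6:1 3:-1 2:-1 1:1  a_18=0

1, 0, 0, 0, 0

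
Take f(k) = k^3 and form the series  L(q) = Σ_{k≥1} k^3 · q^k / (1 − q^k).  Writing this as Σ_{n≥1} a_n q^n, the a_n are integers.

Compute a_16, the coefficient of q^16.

a_16 = 4681

q^16  k|16↦f(k): 1:1 2:8 4:64 8:512 16:4096  a_16=4681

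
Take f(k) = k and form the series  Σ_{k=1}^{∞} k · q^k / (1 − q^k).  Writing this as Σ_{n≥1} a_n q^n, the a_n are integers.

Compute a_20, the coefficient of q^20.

d|20:{1,2,4,5,10,20}  Σf=1+2+4+5+10+20=42

a_20 = 42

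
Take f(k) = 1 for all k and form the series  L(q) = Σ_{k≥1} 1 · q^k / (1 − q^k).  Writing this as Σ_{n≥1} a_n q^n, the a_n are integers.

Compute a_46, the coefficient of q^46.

a_46 = 4

q^46  k|46↦f(k): 46:1 23:1 2:1 1:1  a_46=4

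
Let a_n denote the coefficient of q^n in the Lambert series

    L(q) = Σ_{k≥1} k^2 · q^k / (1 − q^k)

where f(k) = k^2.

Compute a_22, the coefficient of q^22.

a_22 = 610

[q^22] f(22)=484,f(11)=121,f(2)=4,f(1)=1 ⇒ 610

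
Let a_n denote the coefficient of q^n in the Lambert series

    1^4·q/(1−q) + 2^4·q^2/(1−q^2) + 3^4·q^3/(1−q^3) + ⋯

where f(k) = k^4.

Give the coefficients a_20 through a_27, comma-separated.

d|20:{20,10,5,4,2,1}  Σf=160000+10000+625+256+16+1=170898
[q^21] f(1)=1,f(3)=81,f(7)=2401,f(21)=194481 ⇒ 196964
n=22: 1·22 2·11 11·2 22·1  f→[1+16+14641+234256]=248914
[q^23] f(1)=1,f(23)=279841 ⇒ 279842
n=24: 24·1 12·2 8·3 6·4 4·6 3·8 2·12 1·24  f→[331776+20736+4096+1296+256+81+16+1]=358258
q^25  k|25↦f(k): 25:390625 5:625 1:1  a_25=391251
d|26:{26,13,2,1}  Σf=456976+28561+16+1=485554
q^27  k|27↦f(k): 27:531441 9:6561 3:81 1:1  a_27=538084

170898, 196964, 248914, 279842, 358258, 391251, 485554, 538084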